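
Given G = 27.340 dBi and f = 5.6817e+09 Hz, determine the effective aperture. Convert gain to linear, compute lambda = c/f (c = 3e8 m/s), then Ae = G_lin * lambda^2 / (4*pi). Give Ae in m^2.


lambda = c / f = 3.0000e+08 / 5.6817e+09 = 0.05280110 m
G_linear = 10^(27.340/10) = 542.0009
Ae = G_linear * lambda^2 / (4*pi) = 542.0009 * 0.05280110^2 / (4*pi) = 0.1202 m^2

0.1202 m^2


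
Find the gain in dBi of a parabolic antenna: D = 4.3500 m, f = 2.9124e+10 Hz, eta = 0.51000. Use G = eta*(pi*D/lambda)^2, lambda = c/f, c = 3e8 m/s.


lambda = c / f = 3.0000e+08 / 2.9124e+10 = 0.01030078 m
G_linear = 0.51000 * (pi * 4.3500 / 0.01030078)^2 = 897652.4
G_dBi = 10 * log10(897652.4) = 59.53 dBi

59.53 dBi


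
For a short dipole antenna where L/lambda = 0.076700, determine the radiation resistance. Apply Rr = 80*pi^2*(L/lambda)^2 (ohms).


Rr = 80 * pi^2 * (0.076700)^2 = 80 * 9.869604 * 5.882890e-03 = 4.645 ohm

4.645 ohm


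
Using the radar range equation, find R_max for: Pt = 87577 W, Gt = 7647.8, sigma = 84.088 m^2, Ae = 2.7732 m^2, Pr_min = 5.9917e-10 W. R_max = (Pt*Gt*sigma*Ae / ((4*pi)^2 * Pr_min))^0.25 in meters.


R^4 = 87577*7647.8*84.088*2.7732 / ((4*pi)^2 * 5.9917e-10) = 1.650715e+18
R_max = 1.650715e+18^0.25 = 35844 m

35844 m


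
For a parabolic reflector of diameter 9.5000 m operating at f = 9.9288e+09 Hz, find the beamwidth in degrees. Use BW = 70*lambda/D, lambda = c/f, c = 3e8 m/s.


lambda = c / f = 3.0000e+08 / 9.9288e+09 = 0.03021513 m
BW = 70 * 0.03021513 / 9.5000 = 0.2226 deg

0.2226 deg


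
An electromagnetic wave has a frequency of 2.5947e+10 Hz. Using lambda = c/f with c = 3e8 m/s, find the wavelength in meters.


lambda = c / f = 3.0000e+08 / 2.5947e+10 = 0.01156 m

0.01156 m


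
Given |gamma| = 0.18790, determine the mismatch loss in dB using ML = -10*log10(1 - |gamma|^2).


ML = -10 * log10(1 - 0.18790^2) = -10 * log10(0.96469359) = 0.1561 dB

0.1561 dB


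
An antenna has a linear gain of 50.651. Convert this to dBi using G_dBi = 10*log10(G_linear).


G_dBi = 10 * log10(50.651) = 17.05 dBi

17.05 dBi


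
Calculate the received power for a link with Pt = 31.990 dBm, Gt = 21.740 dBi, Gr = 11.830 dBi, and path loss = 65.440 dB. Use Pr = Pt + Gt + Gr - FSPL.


Pr = 31.990 + 21.740 + 11.830 - 65.440 = 0.12 dBm

0.12 dBm


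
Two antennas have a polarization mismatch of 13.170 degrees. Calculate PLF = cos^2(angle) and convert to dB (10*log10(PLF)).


PLF_linear = cos^2(13.170 deg) = 0.9480884
PLF_dB = 10 * log10(0.9480884) = -0.2315 dB

-0.2315 dB


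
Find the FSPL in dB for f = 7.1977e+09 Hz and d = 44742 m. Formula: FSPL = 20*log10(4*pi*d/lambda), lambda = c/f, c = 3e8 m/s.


lambda = c / f = 3.0000e+08 / 7.1977e+09 = 0.04167998 m
FSPL = 20 * log10(4*pi*44742/0.04167998) = 142.6 dB

142.6 dB


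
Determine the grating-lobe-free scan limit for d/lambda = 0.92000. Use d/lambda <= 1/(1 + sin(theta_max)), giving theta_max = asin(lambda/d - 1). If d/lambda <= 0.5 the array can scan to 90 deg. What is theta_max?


lambda/d - 1 = 1/0.92000 - 1 = 0.08695652
theta_max = asin(0.08695652) = 4.989 deg

4.989 deg


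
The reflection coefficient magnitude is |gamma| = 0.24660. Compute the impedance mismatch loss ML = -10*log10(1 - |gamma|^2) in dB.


ML = -10 * log10(1 - 0.24660^2) = -10 * log10(0.93918844) = 0.2725 dB

0.2725 dB


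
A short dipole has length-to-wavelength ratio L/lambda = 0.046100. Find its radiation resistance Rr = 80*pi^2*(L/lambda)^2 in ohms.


Rr = 80 * pi^2 * (0.046100)^2 = 80 * 9.869604 * 2.125210e-03 = 1.678 ohm

1.678 ohm


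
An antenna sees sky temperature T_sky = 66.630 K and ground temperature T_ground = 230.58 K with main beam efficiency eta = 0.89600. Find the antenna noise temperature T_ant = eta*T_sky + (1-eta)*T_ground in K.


T_ant = 0.89600 * 66.630 + (1 - 0.89600) * 230.58 = 83.68 K

83.68 K


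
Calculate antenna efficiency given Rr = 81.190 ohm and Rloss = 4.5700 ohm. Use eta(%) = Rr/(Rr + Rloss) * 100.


eta = 81.190 / (81.190 + 4.5700) * 100 = 94.67%

94.67%


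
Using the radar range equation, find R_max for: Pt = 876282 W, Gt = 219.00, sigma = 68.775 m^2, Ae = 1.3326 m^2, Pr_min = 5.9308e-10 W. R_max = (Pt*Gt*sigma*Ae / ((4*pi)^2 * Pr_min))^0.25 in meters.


R^4 = 876282*219.00*68.775*1.3326 / ((4*pi)^2 * 5.9308e-10) = 1.877956e+17
R_max = 1.877956e+17^0.25 = 20817 m

20817 m


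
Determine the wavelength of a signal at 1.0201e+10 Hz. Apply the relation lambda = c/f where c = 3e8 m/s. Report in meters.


lambda = c / f = 3.0000e+08 / 1.0201e+10 = 0.02941 m

0.02941 m


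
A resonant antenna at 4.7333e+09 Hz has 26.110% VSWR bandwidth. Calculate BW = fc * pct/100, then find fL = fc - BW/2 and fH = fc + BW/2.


BW = 4.7333e+09 * 26.110/100 = 1.235865e+09 Hz
fL = 4.7333e+09 - 1.235865e+09/2 = 4.115e+09 Hz
fH = 4.7333e+09 + 1.235865e+09/2 = 5.351e+09 Hz

BW=1.236e+09 Hz, fL=4.115e+09 Hz, fH=5.351e+09 Hz


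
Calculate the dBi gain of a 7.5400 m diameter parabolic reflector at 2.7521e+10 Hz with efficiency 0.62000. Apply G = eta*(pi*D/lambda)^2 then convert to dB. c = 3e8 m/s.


lambda = c / f = 3.0000e+08 / 2.7521e+10 = 0.01090077 m
G_linear = 0.62000 * (pi * 7.5400 / 0.01090077)^2 = 2.927654e+06
G_dBi = 10 * log10(2.927654e+06) = 64.67 dBi

64.67 dBi


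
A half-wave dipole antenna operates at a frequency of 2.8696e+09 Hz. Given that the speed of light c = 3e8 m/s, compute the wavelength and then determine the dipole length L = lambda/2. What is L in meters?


lambda = c / f = 3.0000e+08 / 2.8696e+09 = 0.1045442 m
L = lambda / 2 = 0.1045442 / 2 = 0.05227 m

0.05227 m


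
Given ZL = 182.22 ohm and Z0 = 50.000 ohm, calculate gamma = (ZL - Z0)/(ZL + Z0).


gamma = (182.22 - 50.000) / (182.22 + 50.000) = 0.5694

0.5694


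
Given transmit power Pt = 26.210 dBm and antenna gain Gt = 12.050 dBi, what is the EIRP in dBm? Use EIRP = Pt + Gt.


EIRP = Pt + Gt = 26.210 + 12.050 = 38.26 dBm

38.26 dBm


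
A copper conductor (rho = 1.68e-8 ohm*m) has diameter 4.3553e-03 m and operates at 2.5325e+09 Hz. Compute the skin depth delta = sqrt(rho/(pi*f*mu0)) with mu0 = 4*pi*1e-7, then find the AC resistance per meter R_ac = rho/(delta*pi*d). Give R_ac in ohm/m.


delta = sqrt(1.68e-8 / (pi * 2.5325e+09 * 4*pi*1e-7)) = 1.296284e-06 m
R_ac = 1.68e-8 / (1.296284e-06 * pi * 4.3553e-03) = 0.9472 ohm/m

0.9472 ohm/m


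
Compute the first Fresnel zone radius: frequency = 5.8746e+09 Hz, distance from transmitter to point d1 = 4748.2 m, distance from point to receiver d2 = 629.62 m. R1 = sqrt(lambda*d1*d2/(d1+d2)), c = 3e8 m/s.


lambda = c / f = 3.0000e+08 / 5.8746e+09 = 0.05106731 m
R1 = sqrt(0.05106731 * 4748.2 * 629.62 / (4748.2 + 629.62)) = 5.328 m

5.328 m


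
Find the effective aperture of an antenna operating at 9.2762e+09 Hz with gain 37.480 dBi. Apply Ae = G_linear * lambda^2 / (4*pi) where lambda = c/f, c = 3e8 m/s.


lambda = c / f = 3.0000e+08 / 9.2762e+09 = 0.03234083 m
G_linear = 10^(37.480/10) = 5597.576
Ae = G_linear * lambda^2 / (4*pi) = 5597.576 * 0.03234083^2 / (4*pi) = 0.4659 m^2

0.4659 m^2


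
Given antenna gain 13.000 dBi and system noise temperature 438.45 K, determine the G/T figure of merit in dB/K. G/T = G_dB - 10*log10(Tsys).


G/T = 13.000 - 10*log10(438.45) = 13.000 - 26.41920 = -13.42 dB/K

-13.42 dB/K


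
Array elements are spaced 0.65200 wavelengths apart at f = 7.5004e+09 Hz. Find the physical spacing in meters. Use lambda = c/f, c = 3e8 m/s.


lambda = c / f = 3.0000e+08 / 7.5004e+09 = 0.03999787 m
d = 0.65200 * 0.03999787 = 0.02608 m

0.02608 m


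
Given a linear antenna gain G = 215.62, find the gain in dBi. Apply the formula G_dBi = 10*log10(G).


G_dBi = 10 * log10(215.62) = 23.34 dBi

23.34 dBi


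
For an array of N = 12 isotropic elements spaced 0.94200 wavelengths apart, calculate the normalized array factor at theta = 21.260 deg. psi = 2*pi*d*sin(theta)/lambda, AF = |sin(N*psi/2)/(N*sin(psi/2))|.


psi = 2*pi*0.94200*sin(21.260 deg) = 2.146147 rad
AF = |sin(12*2.146147/2) / (12*sin(2.146147/2))| = 0.02898

0.02898


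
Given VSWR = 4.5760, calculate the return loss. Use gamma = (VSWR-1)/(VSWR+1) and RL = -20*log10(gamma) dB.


gamma = (4.5760 - 1) / (4.5760 + 1) = 0.6413199
RL = -20 * log10(0.6413199) = 3.859 dB

3.859 dB


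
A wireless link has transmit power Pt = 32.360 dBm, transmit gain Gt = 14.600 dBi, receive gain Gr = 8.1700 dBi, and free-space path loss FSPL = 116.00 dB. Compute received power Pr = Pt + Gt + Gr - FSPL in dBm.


Pr = 32.360 + 14.600 + 8.1700 - 116.00 = -60.87 dBm

-60.87 dBm


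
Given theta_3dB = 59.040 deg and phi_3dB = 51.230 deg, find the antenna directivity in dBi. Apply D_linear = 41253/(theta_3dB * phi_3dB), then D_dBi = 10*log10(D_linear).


D_linear = 41253 / (59.040 * 51.230) = 13.63907
D_dBi = 10 * log10(13.63907) = 11.35 dBi

11.35 dBi


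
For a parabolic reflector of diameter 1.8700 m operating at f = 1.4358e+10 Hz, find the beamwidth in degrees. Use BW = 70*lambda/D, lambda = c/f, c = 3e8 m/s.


lambda = c / f = 3.0000e+08 / 1.4358e+10 = 0.02089427 m
BW = 70 * 0.02089427 / 1.8700 = 0.7821 deg

0.7821 deg


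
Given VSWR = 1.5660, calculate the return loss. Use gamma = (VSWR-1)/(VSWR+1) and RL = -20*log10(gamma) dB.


gamma = (1.5660 - 1) / (1.5660 + 1) = 0.2205768
RL = -20 * log10(0.2205768) = 13.13 dB

13.13 dB


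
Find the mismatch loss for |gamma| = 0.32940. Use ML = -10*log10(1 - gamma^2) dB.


ML = -10 * log10(1 - 0.32940^2) = -10 * log10(0.89149564) = 0.4988 dB

0.4988 dB


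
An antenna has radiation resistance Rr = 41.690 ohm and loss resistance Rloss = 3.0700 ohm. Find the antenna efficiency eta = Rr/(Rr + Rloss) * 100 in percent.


eta = 41.690 / (41.690 + 3.0700) * 100 = 93.14%

93.14%


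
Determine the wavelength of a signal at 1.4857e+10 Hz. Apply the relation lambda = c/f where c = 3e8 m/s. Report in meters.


lambda = c / f = 3.0000e+08 / 1.4857e+10 = 0.02019 m

0.02019 m


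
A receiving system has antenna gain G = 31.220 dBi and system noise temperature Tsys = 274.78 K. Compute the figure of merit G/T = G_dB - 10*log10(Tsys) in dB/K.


G/T = 31.220 - 10*log10(274.78) = 31.220 - 24.38985 = 6.830 dB/K

6.830 dB/K


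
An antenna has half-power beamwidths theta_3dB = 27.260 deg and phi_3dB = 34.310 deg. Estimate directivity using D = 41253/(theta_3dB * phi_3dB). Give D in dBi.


D_linear = 41253 / (27.260 * 34.310) = 44.10715
D_dBi = 10 * log10(44.10715) = 16.45 dBi

16.45 dBi


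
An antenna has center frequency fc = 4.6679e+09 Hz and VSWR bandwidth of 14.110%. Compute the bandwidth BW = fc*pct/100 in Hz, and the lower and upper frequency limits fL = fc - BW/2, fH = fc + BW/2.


BW = 4.6679e+09 * 14.110/100 = 6.586407e+08 Hz
fL = 4.6679e+09 - 6.586407e+08/2 = 4.339e+09 Hz
fH = 4.6679e+09 + 6.586407e+08/2 = 4.997e+09 Hz

BW=6.586e+08 Hz, fL=4.339e+09 Hz, fH=4.997e+09 Hz


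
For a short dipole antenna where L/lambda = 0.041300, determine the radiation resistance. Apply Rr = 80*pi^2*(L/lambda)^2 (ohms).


Rr = 80 * pi^2 * (0.041300)^2 = 80 * 9.869604 * 1.705690e-03 = 1.347 ohm

1.347 ohm


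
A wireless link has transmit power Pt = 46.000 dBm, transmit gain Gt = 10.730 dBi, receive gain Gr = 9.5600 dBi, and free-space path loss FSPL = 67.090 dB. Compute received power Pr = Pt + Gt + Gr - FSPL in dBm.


Pr = 46.000 + 10.730 + 9.5600 - 67.090 = -0.80 dBm

-0.80 dBm


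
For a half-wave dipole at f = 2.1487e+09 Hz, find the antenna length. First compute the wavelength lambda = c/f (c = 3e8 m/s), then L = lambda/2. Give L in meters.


lambda = c / f = 3.0000e+08 / 2.1487e+09 = 0.1396193 m
L = lambda / 2 = 0.1396193 / 2 = 0.06981 m

0.06981 m


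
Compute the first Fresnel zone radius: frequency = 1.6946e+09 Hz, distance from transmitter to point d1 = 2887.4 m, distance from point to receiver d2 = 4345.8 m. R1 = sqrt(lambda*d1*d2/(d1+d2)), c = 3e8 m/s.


lambda = c / f = 3.0000e+08 / 1.6946e+09 = 0.1770329 m
R1 = sqrt(0.1770329 * 2887.4 * 4345.8 / (2887.4 + 4345.8)) = 17.52 m

17.52 m


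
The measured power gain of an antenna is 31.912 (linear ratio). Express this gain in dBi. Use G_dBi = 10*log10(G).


G_dBi = 10 * log10(31.912) = 15.04 dBi

15.04 dBi


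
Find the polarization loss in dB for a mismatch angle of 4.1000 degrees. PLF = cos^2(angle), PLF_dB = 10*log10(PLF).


PLF_linear = cos^2(4.1000 deg) = 0.9948881
PLF_dB = 10 * log10(0.9948881) = -0.02226 dB

-0.02226 dB


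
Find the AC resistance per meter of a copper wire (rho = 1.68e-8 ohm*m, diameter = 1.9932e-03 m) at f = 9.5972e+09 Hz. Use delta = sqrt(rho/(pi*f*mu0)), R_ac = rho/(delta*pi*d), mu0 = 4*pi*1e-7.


delta = sqrt(1.68e-8 / (pi * 9.5972e+09 * 4*pi*1e-7)) = 6.658900e-07 m
R_ac = 1.68e-8 / (6.658900e-07 * pi * 1.9932e-03) = 4.029 ohm/m

4.029 ohm/m


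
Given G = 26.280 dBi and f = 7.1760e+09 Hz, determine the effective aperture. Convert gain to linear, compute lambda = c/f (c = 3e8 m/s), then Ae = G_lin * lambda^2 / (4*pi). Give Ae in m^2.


lambda = c / f = 3.0000e+08 / 7.1760e+09 = 0.04180602 m
G_linear = 10^(26.280/10) = 424.6196
Ae = G_linear * lambda^2 / (4*pi) = 424.6196 * 0.04180602^2 / (4*pi) = 0.05906 m^2

0.05906 m^2


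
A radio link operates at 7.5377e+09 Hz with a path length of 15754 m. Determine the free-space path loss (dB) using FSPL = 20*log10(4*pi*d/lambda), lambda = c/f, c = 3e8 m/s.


lambda = c / f = 3.0000e+08 / 7.5377e+09 = 0.03979994 m
FSPL = 20 * log10(4*pi*15754/0.03979994) = 133.9 dB

133.9 dB


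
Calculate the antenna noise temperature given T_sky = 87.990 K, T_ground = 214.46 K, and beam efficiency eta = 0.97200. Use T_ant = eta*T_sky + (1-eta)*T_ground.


T_ant = 0.97200 * 87.990 + (1 - 0.97200) * 214.46 = 91.53 K

91.53 K


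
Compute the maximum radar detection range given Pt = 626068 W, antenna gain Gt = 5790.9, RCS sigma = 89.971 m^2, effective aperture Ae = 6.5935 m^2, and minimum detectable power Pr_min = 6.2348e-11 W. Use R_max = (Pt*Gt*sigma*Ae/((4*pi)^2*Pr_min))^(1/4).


R^4 = 626068*5790.9*89.971*6.5935 / ((4*pi)^2 * 6.2348e-11) = 2.184459e+20
R_max = 2.184459e+20^0.25 = 121573 m

121573 m


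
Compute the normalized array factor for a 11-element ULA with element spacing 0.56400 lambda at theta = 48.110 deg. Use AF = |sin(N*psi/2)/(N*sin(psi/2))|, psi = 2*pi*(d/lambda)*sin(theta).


psi = 2*pi*0.56400*sin(48.110 deg) = 2.638042 rad
AF = |sin(11*2.638042/2) / (11*sin(2.638042/2))| = 0.08745

0.08745


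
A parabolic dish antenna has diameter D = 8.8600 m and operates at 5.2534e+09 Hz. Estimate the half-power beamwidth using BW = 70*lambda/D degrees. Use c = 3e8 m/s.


lambda = c / f = 3.0000e+08 / 5.2534e+09 = 0.05710587 m
BW = 70 * 0.05710587 / 8.8600 = 0.4512 deg

0.4512 deg


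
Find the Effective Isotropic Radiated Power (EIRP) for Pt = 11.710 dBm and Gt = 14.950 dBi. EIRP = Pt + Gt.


EIRP = Pt + Gt = 11.710 + 14.950 = 26.66 dBm

26.66 dBm


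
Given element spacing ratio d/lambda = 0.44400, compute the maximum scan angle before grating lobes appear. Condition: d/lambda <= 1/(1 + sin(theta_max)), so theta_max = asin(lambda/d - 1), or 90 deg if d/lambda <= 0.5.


lambda/d - 1 = 1/0.44400 - 1 = 1.252252 >= 1
d/lambda <= 0.5, so the array can scan to endfire without grating lobes: theta_max = 90 deg

90 deg


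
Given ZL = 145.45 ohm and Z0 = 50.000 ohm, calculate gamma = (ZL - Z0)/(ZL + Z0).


gamma = (145.45 - 50.000) / (145.45 + 50.000) = 0.4884

0.4884


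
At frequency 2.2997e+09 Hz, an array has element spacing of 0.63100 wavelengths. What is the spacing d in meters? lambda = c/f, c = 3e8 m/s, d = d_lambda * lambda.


lambda = c / f = 3.0000e+08 / 2.2997e+09 = 0.1304518 m
d = 0.63100 * 0.1304518 = 0.08232 m

0.08232 m


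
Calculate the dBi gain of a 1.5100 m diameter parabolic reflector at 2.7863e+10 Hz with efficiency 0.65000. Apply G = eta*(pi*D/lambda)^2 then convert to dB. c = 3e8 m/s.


lambda = c / f = 3.0000e+08 / 2.7863e+10 = 0.01076697 m
G_linear = 0.65000 * (pi * 1.5100 / 0.01076697)^2 = 126176.9
G_dBi = 10 * log10(126176.9) = 51.01 dBi

51.01 dBi


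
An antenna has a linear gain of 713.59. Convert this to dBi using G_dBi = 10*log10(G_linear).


G_dBi = 10 * log10(713.59) = 28.53 dBi

28.53 dBi


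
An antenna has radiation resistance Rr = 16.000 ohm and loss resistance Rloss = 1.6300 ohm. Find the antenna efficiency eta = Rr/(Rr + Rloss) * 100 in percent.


eta = 16.000 / (16.000 + 1.6300) * 100 = 90.75%

90.75%


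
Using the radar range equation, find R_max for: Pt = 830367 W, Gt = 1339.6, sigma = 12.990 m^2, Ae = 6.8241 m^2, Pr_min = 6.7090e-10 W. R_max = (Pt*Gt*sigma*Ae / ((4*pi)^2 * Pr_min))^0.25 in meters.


R^4 = 830367*1339.6*12.990*6.8241 / ((4*pi)^2 * 6.7090e-10) = 9.307268e+17
R_max = 9.307268e+17^0.25 = 31060 m

31060 m


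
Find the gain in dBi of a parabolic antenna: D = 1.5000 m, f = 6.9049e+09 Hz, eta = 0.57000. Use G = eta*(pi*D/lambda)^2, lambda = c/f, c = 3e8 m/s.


lambda = c / f = 3.0000e+08 / 6.9049e+09 = 0.04344741 m
G_linear = 0.57000 * (pi * 1.5000 / 0.04344741)^2 = 6705.472
G_dBi = 10 * log10(6705.472) = 38.26 dBi

38.26 dBi


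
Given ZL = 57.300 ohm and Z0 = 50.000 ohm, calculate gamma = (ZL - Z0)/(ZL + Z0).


gamma = (57.300 - 50.000) / (57.300 + 50.000) = 0.06803

0.06803


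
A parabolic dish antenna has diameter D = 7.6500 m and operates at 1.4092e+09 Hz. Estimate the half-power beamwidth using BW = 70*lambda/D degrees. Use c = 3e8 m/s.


lambda = c / f = 3.0000e+08 / 1.4092e+09 = 0.2128867 m
BW = 70 * 0.2128867 / 7.6500 = 1.948 deg

1.948 deg


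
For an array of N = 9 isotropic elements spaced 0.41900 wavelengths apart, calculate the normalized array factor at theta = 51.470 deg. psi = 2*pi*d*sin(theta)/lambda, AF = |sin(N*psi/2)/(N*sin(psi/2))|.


psi = 2*pi*0.41900*sin(51.470 deg) = 2.059479 rad
AF = |sin(9*2.059479/2) / (9*sin(2.059479/2))| = 0.02028

0.02028


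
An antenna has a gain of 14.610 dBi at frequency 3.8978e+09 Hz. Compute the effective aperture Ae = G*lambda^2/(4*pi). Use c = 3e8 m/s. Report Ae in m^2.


lambda = c / f = 3.0000e+08 / 3.8978e+09 = 0.07696649 m
G_linear = 10^(14.610/10) = 28.90680
Ae = G_linear * lambda^2 / (4*pi) = 28.90680 * 0.07696649^2 / (4*pi) = 0.01363 m^2

0.01363 m^2


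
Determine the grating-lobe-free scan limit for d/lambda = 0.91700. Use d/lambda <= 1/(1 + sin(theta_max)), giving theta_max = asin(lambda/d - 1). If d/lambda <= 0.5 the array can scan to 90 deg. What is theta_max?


lambda/d - 1 = 1/0.91700 - 1 = 0.09051254
theta_max = asin(0.09051254) = 5.193 deg

5.193 deg


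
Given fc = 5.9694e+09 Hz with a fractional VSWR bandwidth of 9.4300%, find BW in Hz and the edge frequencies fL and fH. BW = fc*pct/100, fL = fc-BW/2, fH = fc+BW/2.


BW = 5.9694e+09 * 9.4300/100 = 5.629144e+08 Hz
fL = 5.9694e+09 - 5.629144e+08/2 = 5.688e+09 Hz
fH = 5.9694e+09 + 5.629144e+08/2 = 6.251e+09 Hz

BW=5.629e+08 Hz, fL=5.688e+09 Hz, fH=6.251e+09 Hz


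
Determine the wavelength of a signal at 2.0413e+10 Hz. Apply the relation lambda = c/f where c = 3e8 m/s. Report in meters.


lambda = c / f = 3.0000e+08 / 2.0413e+10 = 0.01470 m

0.01470 m


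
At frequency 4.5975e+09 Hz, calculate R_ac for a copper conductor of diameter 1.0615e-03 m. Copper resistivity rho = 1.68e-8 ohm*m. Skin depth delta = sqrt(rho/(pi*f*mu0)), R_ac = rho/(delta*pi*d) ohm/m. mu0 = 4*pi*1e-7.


delta = sqrt(1.68e-8 / (pi * 4.5975e+09 * 4*pi*1e-7)) = 9.620860e-07 m
R_ac = 1.68e-8 / (9.620860e-07 * pi * 1.0615e-03) = 5.236 ohm/m

5.236 ohm/m


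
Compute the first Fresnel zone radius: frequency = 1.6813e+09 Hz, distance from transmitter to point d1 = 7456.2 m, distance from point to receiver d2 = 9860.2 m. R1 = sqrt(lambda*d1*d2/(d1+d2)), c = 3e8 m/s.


lambda = c / f = 3.0000e+08 / 1.6813e+09 = 0.1784334 m
R1 = sqrt(0.1784334 * 7456.2 * 9860.2 / (7456.2 + 9860.2)) = 27.52 m

27.52 m


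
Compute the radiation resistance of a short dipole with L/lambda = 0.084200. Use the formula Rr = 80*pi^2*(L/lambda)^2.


Rr = 80 * pi^2 * (0.084200)^2 = 80 * 9.869604 * 7.089640e-03 = 5.598 ohm

5.598 ohm


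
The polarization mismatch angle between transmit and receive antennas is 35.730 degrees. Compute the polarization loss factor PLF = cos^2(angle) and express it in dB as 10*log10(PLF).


PLF_linear = cos^2(35.730 deg) = 0.6589833
PLF_dB = 10 * log10(0.6589833) = -1.811 dB

-1.811 dB


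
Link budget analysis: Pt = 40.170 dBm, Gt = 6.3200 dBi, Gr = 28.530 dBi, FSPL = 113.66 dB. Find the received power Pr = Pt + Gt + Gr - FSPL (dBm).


Pr = 40.170 + 6.3200 + 28.530 - 113.66 = -38.64 dBm

-38.64 dBm


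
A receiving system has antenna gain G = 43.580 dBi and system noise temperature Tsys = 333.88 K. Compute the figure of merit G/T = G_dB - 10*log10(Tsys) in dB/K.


G/T = 43.580 - 10*log10(333.88) = 43.580 - 25.23590 = 18.34 dB/K

18.34 dB/K


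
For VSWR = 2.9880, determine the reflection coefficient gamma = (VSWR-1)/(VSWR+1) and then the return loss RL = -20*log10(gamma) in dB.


gamma = (2.9880 - 1) / (2.9880 + 1) = 0.4984955
RL = -20 * log10(0.4984955) = 6.047 dB

6.047 dB


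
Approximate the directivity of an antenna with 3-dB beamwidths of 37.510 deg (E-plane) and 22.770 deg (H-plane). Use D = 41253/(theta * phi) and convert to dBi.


D_linear = 41253 / (37.510 * 22.770) = 48.29981
D_dBi = 10 * log10(48.29981) = 16.84 dBi

16.84 dBi


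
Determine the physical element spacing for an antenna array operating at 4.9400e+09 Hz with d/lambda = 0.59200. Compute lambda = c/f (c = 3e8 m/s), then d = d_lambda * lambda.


lambda = c / f = 3.0000e+08 / 4.9400e+09 = 0.06072874 m
d = 0.59200 * 0.06072874 = 0.03595 m

0.03595 m


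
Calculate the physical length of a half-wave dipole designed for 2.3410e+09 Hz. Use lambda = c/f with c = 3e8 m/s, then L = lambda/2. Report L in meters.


lambda = c / f = 3.0000e+08 / 2.3410e+09 = 0.1281504 m
L = lambda / 2 = 0.1281504 / 2 = 0.06408 m

0.06408 m


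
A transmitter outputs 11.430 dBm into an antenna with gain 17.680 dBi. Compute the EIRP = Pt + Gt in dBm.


EIRP = Pt + Gt = 11.430 + 17.680 = 29.11 dBm

29.11 dBm


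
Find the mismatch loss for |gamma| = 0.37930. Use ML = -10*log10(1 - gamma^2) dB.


ML = -10 * log10(1 - 0.37930^2) = -10 * log10(0.85613151) = 0.6746 dB

0.6746 dB


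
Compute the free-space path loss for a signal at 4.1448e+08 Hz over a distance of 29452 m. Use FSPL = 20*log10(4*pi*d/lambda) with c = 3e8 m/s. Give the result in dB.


lambda = c / f = 3.0000e+08 / 4.1448e+08 = 0.7237985 m
FSPL = 20 * log10(4*pi*29452/0.7237985) = 114.2 dB

114.2 dB


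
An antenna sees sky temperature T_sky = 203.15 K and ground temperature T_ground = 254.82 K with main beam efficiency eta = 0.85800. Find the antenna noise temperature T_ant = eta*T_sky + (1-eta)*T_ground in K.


T_ant = 0.85800 * 203.15 + (1 - 0.85800) * 254.82 = 210.5 K

210.5 K


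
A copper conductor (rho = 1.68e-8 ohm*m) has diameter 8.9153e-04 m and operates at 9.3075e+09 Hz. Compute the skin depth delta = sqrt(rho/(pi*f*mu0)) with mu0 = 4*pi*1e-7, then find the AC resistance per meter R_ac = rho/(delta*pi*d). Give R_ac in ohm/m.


delta = sqrt(1.68e-8 / (pi * 9.3075e+09 * 4*pi*1e-7)) = 6.761737e-07 m
R_ac = 1.68e-8 / (6.761737e-07 * pi * 8.9153e-04) = 8.871 ohm/m

8.871 ohm/m


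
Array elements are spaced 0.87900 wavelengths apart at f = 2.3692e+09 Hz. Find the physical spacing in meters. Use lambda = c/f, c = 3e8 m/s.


lambda = c / f = 3.0000e+08 / 2.3692e+09 = 0.1266250 m
d = 0.87900 * 0.1266250 = 0.1113 m

0.1113 m


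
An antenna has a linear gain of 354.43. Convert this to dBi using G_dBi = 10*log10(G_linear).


G_dBi = 10 * log10(354.43) = 25.50 dBi

25.50 dBi


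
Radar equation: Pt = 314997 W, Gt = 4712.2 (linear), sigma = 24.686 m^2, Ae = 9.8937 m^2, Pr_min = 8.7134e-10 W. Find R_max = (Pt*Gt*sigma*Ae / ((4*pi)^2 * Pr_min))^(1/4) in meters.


R^4 = 314997*4712.2*24.686*9.8937 / ((4*pi)^2 * 8.7134e-10) = 2.634706e+18
R_max = 2.634706e+18^0.25 = 40289 m

40289 m


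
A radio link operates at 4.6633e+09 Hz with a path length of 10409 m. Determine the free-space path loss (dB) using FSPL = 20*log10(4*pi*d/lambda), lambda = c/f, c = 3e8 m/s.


lambda = c / f = 3.0000e+08 / 4.6633e+09 = 0.06433213 m
FSPL = 20 * log10(4*pi*10409/0.06433213) = 126.2 dB

126.2 dB


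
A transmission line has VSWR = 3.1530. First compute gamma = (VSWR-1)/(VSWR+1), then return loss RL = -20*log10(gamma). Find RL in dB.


gamma = (3.1530 - 1) / (3.1530 + 1) = 0.5184204
RL = -20 * log10(0.5184204) = 5.706 dB

5.706 dB


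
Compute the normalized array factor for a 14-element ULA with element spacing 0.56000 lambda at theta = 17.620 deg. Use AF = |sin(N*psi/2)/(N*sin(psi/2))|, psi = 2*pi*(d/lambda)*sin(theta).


psi = 2*pi*0.56000*sin(17.620 deg) = 1.065084 rad
AF = |sin(14*1.065084/2) / (14*sin(1.065084/2))| = 0.1297

0.1297


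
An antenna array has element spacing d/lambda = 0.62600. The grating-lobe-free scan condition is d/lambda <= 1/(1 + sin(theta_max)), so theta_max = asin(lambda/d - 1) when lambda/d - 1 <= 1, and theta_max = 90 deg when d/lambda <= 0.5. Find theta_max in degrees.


lambda/d - 1 = 1/0.62600 - 1 = 0.5974441
theta_max = asin(0.5974441) = 36.69 deg

36.69 deg


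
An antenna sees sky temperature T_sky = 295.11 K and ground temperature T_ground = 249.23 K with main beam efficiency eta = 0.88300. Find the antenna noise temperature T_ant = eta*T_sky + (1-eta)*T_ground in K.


T_ant = 0.88300 * 295.11 + (1 - 0.88300) * 249.23 = 289.7 K

289.7 K


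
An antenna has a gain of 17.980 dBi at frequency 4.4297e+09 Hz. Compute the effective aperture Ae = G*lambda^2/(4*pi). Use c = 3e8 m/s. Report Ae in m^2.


lambda = c / f = 3.0000e+08 / 4.4297e+09 = 0.06772468 m
G_linear = 10^(17.980/10) = 62.80584
Ae = G_linear * lambda^2 / (4*pi) = 62.80584 * 0.06772468^2 / (4*pi) = 0.02292 m^2

0.02292 m^2


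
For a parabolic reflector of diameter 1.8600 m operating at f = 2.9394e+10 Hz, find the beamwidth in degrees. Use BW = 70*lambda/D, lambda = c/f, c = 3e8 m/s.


lambda = c / f = 3.0000e+08 / 2.9394e+10 = 0.01020616 m
BW = 70 * 0.01020616 / 1.8600 = 0.3841 deg

0.3841 deg


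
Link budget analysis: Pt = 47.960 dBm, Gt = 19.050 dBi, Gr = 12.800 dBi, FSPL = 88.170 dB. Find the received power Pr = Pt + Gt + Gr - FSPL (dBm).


Pr = 47.960 + 19.050 + 12.800 - 88.170 = -8.36 dBm

-8.36 dBm


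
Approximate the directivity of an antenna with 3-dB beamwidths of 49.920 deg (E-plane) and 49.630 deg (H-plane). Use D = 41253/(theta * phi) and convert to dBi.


D_linear = 41253 / (49.920 * 49.630) = 16.65086
D_dBi = 10 * log10(16.65086) = 12.21 dBi

12.21 dBi


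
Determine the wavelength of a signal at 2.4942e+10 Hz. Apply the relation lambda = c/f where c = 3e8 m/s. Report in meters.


lambda = c / f = 3.0000e+08 / 2.4942e+10 = 0.01203 m

0.01203 m


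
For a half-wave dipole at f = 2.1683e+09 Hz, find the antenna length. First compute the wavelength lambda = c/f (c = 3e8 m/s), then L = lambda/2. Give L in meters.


lambda = c / f = 3.0000e+08 / 2.1683e+09 = 0.1383572 m
L = lambda / 2 = 0.1383572 / 2 = 0.06918 m

0.06918 m


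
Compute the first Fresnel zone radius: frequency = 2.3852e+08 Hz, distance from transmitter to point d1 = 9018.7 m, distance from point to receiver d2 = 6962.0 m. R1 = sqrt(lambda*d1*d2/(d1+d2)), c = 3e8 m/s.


lambda = c / f = 3.0000e+08 / 2.3852e+08 = 1.257756 m
R1 = sqrt(1.257756 * 9018.7 * 6962.0 / (9018.7 + 6962.0)) = 70.30 m

70.30 m


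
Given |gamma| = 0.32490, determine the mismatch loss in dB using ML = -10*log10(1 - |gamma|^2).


ML = -10 * log10(1 - 0.32490^2) = -10 * log10(0.89443999) = 0.4845 dB

0.4845 dB


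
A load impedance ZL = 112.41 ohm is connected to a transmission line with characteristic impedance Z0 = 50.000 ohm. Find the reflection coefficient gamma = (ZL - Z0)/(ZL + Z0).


gamma = (112.41 - 50.000) / (112.41 + 50.000) = 0.3843

0.3843


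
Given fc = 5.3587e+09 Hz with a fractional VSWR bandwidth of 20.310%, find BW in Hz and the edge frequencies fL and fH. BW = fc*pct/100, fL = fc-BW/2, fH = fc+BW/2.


BW = 5.3587e+09 * 20.310/100 = 1.088352e+09 Hz
fL = 5.3587e+09 - 1.088352e+09/2 = 4.815e+09 Hz
fH = 5.3587e+09 + 1.088352e+09/2 = 5.903e+09 Hz

BW=1.088e+09 Hz, fL=4.815e+09 Hz, fH=5.903e+09 Hz


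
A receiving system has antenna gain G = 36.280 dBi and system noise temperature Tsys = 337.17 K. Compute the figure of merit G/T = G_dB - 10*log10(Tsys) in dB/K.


G/T = 36.280 - 10*log10(337.17) = 36.280 - 25.27849 = 11.00 dB/K

11.00 dB/K


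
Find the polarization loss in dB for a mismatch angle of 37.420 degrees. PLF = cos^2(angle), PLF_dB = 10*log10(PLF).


PLF_linear = cos^2(37.420 deg) = 0.6307577
PLF_dB = 10 * log10(0.6307577) = -2.001 dB

-2.001 dB


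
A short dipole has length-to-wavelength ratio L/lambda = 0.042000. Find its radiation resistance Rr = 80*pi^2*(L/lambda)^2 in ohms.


Rr = 80 * pi^2 * (0.042000)^2 = 80 * 9.869604 * 1.764000e-03 = 1.393 ohm

1.393 ohm


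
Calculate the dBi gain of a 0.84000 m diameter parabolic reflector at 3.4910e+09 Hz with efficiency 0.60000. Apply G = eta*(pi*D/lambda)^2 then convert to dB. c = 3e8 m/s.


lambda = c / f = 3.0000e+08 / 3.4910e+09 = 0.08593526 m
G_linear = 0.60000 * (pi * 0.84000 / 0.08593526)^2 = 565.8050
G_dBi = 10 * log10(565.8050) = 27.53 dBi

27.53 dBi


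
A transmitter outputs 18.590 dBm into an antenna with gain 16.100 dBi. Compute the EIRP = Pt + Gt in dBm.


EIRP = Pt + Gt = 18.590 + 16.100 = 34.69 dBm

34.69 dBm


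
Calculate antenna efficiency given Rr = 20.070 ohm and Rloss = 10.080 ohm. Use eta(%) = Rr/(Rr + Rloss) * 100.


eta = 20.070 / (20.070 + 10.080) * 100 = 66.57%

66.57%


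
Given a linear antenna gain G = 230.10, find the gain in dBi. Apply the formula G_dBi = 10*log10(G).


G_dBi = 10 * log10(230.10) = 23.62 dBi

23.62 dBi


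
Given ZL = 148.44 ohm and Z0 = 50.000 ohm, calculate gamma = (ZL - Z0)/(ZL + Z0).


gamma = (148.44 - 50.000) / (148.44 + 50.000) = 0.4961

0.4961


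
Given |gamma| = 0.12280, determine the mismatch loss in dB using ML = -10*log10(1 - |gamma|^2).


ML = -10 * log10(1 - 0.12280^2) = -10 * log10(0.98492016) = 0.06599 dB

0.06599 dB


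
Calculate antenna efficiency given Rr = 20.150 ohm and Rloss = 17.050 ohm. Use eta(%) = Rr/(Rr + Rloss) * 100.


eta = 20.150 / (20.150 + 17.050) * 100 = 54.17%

54.17%


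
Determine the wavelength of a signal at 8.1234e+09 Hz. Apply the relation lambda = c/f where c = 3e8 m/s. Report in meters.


lambda = c / f = 3.0000e+08 / 8.1234e+09 = 0.03693 m

0.03693 m


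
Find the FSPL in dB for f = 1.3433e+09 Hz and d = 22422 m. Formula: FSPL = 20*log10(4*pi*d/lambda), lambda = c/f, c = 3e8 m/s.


lambda = c / f = 3.0000e+08 / 1.3433e+09 = 0.2233306 m
FSPL = 20 * log10(4*pi*22422/0.2233306) = 122.0 dB

122.0 dB


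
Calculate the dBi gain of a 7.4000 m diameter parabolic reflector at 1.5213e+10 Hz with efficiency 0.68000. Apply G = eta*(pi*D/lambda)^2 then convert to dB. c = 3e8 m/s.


lambda = c / f = 3.0000e+08 / 1.5213e+10 = 0.01971998 m
G_linear = 0.68000 * (pi * 7.4000 / 0.01971998)^2 = 945059.5
G_dBi = 10 * log10(945059.5) = 59.75 dBi

59.75 dBi


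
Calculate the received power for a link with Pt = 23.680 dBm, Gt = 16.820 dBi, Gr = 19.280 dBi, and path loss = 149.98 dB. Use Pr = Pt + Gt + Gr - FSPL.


Pr = 23.680 + 16.820 + 19.280 - 149.98 = -90.20 dBm

-90.20 dBm


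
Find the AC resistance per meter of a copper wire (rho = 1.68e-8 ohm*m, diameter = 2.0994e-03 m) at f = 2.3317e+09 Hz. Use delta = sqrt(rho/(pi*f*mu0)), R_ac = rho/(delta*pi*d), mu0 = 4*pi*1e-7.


delta = sqrt(1.68e-8 / (pi * 2.3317e+09 * 4*pi*1e-7)) = 1.350947e-06 m
R_ac = 1.68e-8 / (1.350947e-06 * pi * 2.0994e-03) = 1.885 ohm/m

1.885 ohm/m


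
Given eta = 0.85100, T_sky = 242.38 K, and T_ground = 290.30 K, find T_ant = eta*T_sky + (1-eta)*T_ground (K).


T_ant = 0.85100 * 242.38 + (1 - 0.85100) * 290.30 = 249.5 K

249.5 K


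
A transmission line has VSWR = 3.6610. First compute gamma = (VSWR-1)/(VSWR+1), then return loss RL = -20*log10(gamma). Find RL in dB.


gamma = (3.6610 - 1) / (3.6610 + 1) = 0.5709075
RL = -20 * log10(0.5709075) = 4.869 dB

4.869 dB


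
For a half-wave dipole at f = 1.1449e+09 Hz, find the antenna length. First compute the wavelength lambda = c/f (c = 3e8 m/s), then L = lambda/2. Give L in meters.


lambda = c / f = 3.0000e+08 / 1.1449e+09 = 0.2620316 m
L = lambda / 2 = 0.2620316 / 2 = 0.1310 m

0.1310 m


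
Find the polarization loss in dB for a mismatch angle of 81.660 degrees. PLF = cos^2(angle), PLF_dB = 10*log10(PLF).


PLF_linear = cos^2(81.660 deg) = 0.02103863
PLF_dB = 10 * log10(0.02103863) = -16.77 dB

-16.77 dB


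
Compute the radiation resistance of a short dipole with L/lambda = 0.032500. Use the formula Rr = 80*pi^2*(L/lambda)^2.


Rr = 80 * pi^2 * (0.032500)^2 = 80 * 9.869604 * 1.056250e-03 = 0.8340 ohm

0.8340 ohm


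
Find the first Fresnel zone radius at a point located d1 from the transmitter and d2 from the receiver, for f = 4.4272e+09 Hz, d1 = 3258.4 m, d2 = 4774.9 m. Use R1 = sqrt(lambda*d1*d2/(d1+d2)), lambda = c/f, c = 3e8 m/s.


lambda = c / f = 3.0000e+08 / 4.4272e+09 = 0.06776292 m
R1 = sqrt(0.06776292 * 3258.4 * 4774.9 / (3258.4 + 4774.9)) = 11.46 m

11.46 m


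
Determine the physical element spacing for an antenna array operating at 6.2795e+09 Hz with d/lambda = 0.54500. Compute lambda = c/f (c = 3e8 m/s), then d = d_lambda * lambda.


lambda = c / f = 3.0000e+08 / 6.2795e+09 = 0.04777450 m
d = 0.54500 * 0.04777450 = 0.02604 m

0.02604 m


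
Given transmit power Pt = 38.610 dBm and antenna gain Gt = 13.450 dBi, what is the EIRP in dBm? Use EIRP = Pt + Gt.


EIRP = Pt + Gt = 38.610 + 13.450 = 52.06 dBm

52.06 dBm


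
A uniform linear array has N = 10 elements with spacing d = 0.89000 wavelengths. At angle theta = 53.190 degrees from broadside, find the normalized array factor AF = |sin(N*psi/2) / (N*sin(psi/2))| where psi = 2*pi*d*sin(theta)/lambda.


psi = 2*pi*0.89000*sin(53.190 deg) = 4.477133 rad
AF = |sin(10*4.477133/2) / (10*sin(4.477133/2))| = 0.04895

0.04895


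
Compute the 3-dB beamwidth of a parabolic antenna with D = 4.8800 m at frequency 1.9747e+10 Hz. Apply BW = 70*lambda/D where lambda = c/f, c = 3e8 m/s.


lambda = c / f = 3.0000e+08 / 1.9747e+10 = 0.01519218 m
BW = 70 * 0.01519218 / 4.8800 = 0.2179 deg

0.2179 deg


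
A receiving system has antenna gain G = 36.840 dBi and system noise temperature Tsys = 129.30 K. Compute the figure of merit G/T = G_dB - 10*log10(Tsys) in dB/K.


G/T = 36.840 - 10*log10(129.30) = 36.840 - 21.11599 = 15.72 dB/K

15.72 dB/K


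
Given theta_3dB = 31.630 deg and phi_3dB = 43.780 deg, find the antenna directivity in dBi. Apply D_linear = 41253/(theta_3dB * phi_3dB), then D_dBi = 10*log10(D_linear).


D_linear = 41253 / (31.630 * 43.780) = 29.79069
D_dBi = 10 * log10(29.79069) = 14.74 dBi

14.74 dBi


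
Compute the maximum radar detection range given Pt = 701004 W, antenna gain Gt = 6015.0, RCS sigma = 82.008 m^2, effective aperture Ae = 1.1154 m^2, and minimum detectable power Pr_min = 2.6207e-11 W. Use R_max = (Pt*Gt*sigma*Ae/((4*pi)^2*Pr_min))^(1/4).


R^4 = 701004*6015.0*82.008*1.1154 / ((4*pi)^2 * 2.6207e-11) = 9.319786e+19
R_max = 9.319786e+19^0.25 = 98254 m

98254 m


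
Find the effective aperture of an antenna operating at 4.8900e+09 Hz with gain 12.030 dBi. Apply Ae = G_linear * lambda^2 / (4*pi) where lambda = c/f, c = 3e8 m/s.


lambda = c / f = 3.0000e+08 / 4.8900e+09 = 0.06134969 m
G_linear = 10^(12.030/10) = 15.95879
Ae = G_linear * lambda^2 / (4*pi) = 15.95879 * 0.06134969^2 / (4*pi) = 4.780e-03 m^2

4.780e-03 m^2


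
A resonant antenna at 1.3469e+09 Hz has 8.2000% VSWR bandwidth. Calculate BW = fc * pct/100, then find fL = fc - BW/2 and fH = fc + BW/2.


BW = 1.3469e+09 * 8.2000/100 = 1.104458e+08 Hz
fL = 1.3469e+09 - 1.104458e+08/2 = 1.292e+09 Hz
fH = 1.3469e+09 + 1.104458e+08/2 = 1.402e+09 Hz

BW=1.104e+08 Hz, fL=1.292e+09 Hz, fH=1.402e+09 Hz


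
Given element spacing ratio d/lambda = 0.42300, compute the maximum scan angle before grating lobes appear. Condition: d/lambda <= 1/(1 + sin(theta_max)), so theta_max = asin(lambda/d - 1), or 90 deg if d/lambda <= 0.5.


lambda/d - 1 = 1/0.42300 - 1 = 1.364066 >= 1
d/lambda <= 0.5, so the array can scan to endfire without grating lobes: theta_max = 90 deg

90 deg


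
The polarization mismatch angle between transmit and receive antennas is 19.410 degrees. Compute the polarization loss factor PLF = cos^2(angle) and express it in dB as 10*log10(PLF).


PLF_linear = cos^2(19.410 deg) = 0.8895596
PLF_dB = 10 * log10(0.8895596) = -0.5082 dB

-0.5082 dB


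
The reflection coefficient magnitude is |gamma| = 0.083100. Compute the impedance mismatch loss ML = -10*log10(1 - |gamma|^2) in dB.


ML = -10 * log10(1 - 0.083100^2) = -10 * log10(0.99309439) = 0.03009 dB

0.03009 dB


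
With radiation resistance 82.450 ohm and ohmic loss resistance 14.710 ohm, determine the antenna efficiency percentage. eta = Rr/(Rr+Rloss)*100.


eta = 82.450 / (82.450 + 14.710) * 100 = 84.86%

84.86%


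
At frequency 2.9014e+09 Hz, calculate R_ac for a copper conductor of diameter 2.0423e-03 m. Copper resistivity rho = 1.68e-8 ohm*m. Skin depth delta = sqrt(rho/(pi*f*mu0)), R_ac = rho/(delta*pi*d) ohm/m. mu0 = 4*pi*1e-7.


delta = sqrt(1.68e-8 / (pi * 2.9014e+09 * 4*pi*1e-7)) = 1.211075e-06 m
R_ac = 1.68e-8 / (1.211075e-06 * pi * 2.0423e-03) = 2.162 ohm/m

2.162 ohm/m


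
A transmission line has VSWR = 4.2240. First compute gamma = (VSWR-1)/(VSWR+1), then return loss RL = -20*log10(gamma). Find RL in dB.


gamma = (4.2240 - 1) / (4.2240 + 1) = 0.6171516
RL = -20 * log10(0.6171516) = 4.192 dB

4.192 dB


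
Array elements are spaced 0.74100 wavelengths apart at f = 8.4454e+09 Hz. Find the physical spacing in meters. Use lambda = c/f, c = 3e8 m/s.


lambda = c / f = 3.0000e+08 / 8.4454e+09 = 0.03552230 m
d = 0.74100 * 0.03552230 = 0.02632 m

0.02632 m


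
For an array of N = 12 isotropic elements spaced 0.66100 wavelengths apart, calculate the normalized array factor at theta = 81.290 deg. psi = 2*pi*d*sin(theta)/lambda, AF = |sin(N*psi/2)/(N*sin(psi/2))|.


psi = 2*pi*0.66100*sin(81.290 deg) = 4.105289 rad
AF = |sin(12*4.105289/2) / (12*sin(4.105289/2))| = 0.04517

0.04517


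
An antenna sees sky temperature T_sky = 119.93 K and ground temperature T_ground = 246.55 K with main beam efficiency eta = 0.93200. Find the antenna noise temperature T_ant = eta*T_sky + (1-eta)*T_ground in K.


T_ant = 0.93200 * 119.93 + (1 - 0.93200) * 246.55 = 128.5 K

128.5 K


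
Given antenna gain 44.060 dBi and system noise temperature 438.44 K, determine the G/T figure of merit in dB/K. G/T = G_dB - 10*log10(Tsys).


G/T = 44.060 - 10*log10(438.44) = 44.060 - 26.41910 = 17.64 dB/K

17.64 dB/K


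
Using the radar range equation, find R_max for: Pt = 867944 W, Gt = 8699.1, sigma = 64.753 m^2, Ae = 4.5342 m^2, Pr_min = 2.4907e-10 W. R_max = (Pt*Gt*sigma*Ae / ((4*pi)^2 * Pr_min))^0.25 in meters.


R^4 = 867944*8699.1*64.753*4.5342 / ((4*pi)^2 * 2.4907e-10) = 5.636188e+19
R_max = 5.636188e+19^0.25 = 86646 m

86646 m


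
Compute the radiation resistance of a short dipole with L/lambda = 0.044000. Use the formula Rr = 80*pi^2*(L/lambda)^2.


Rr = 80 * pi^2 * (0.044000)^2 = 80 * 9.869604 * 1.936000e-03 = 1.529 ohm

1.529 ohm


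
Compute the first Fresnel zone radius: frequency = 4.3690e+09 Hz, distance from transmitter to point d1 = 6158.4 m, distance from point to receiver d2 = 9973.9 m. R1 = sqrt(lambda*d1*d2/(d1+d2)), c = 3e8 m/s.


lambda = c / f = 3.0000e+08 / 4.3690e+09 = 0.06866560 m
R1 = sqrt(0.06866560 * 6158.4 * 9973.9 / (6158.4 + 9973.9)) = 16.17 m

16.17 m
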